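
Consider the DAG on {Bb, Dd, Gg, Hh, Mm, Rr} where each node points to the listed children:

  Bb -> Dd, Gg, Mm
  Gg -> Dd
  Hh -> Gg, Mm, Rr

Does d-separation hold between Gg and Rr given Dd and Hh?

There are 3 undirected paths between Gg and Rr; checking each against the conditioning set {Dd, Hh}:
Path 1: Gg ← Bb → Mm ← Hh → Rr
  Mm is a collider here and neither Mm nor any of its descendants is conditioned on, so the collider stays closed — the path is blocked at Mm.
Path 2: Gg → Dd ← Bb → Mm ← Hh → Rr
  Mm is a collider here and neither Mm nor any of its descendants is conditioned on, so the collider stays closed — the path is blocked at Mm.
Path 3: Gg ← Hh → Rr
  Hh is a fork here and Hh is conditioned on, so the path is blocked at Hh.
All paths are blocked; Gg ⊥ Rr | {Dd, Hh} holds.

Yes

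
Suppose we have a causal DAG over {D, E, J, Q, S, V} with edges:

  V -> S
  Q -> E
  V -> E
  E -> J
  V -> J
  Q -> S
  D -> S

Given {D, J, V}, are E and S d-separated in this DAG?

No — E and S are not d-separated given {D, J, V}.

We examine all 3 paths between E and S:
Path 1: E → J ← V → S
  V is a fork here and V is conditioned on, so the path is blocked at V.
Path 2: E ← Q → S
  Q is a fork and Q is not conditioned on — no node blocks this path, so it is active.
Path 3: E ← V → S
  V is a fork here and V is conditioned on, so the path is blocked at V.
Since the path E ← Q → S is active, E and S are not d-separated given {D, J, V}.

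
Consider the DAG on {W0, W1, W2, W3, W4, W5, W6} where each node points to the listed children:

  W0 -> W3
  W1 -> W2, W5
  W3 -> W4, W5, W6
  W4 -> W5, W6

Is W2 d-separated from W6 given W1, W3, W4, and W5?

Enumerating the 4 paths from W2 to W6 and testing each for blocking by {W1, W3, W4, W5}:
  1. W2 ← W1 → W5 ← W3 → W6 — W1:fork[blocks]; W5:collider[open]; W3:fork[blocks] ⇒ blocked
  2. W2 ← W1 → W5 ← W3 → W4 → W6 — W1:fork[blocks]; W5:collider[open]; W3:fork[blocks]; W4:chain[blocks] ⇒ blocked
  3. W2 ← W1 → W5 ← W4 → W6 — W1:fork[blocks]; W5:collider[open]; W4:fork[blocks] ⇒ blocked
  4. W2 ← W1 → W5 ← W4 ← W3 → W6 — W1:fork[blocks]; W5:collider[open]; W4:chain[blocks]; W3:fork[blocks] ⇒ blocked
All paths are blocked; W2 ⊥ W6 | {W1, W3, W4, W5} holds.

Yes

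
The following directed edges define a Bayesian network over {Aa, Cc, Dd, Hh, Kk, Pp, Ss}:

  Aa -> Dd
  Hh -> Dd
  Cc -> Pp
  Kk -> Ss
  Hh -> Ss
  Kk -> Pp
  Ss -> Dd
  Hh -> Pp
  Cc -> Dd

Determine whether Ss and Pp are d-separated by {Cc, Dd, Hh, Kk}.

5 paths connect Ss and Pp; each must be blocked for d-separation to hold:
Path 1: Ss ← Hh → Pp
  Hh is a fork here and Hh is conditioned on, so the path is blocked at Hh.
Path 2: Ss ← Hh → Dd ← Cc → Pp
  Hh is a fork here and Hh is conditioned on, so the path is blocked at Hh.
Path 3: Ss → Dd ← Cc → Pp
  Cc is a fork here and Cc is conditioned on, so the path is blocked at Cc.
Path 4: Ss → Dd ← Hh → Pp
  Hh is a fork here and Hh is conditioned on, so the path is blocked at Hh.
Path 5: Ss ← Kk → Pp
  Kk is a fork here and Kk is conditioned on, so the path is blocked at Kk.
Since every path is blocked, d-separation holds.

Yes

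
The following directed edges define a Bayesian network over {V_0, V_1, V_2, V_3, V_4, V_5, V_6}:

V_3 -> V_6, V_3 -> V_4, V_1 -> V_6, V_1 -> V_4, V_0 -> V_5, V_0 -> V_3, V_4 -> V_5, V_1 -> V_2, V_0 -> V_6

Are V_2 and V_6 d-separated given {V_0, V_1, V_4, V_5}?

There are 5 undirected paths between V_2 and V_6; checking each against the conditioning set {V_0, V_1, V_4, V_5}:
Path 1: V_2 ← V_1 → V_6
  V_1 is a fork here and V_1 is conditioned on, so the path is blocked at V_1.
Path 2: V_2 ← V_1 → V_4 ← V_3 → V_6
  V_1 is a fork here and V_1 is conditioned on, so the path is blocked at V_1.
Path 3: V_2 ← V_1 → V_4 ← V_3 ← V_0 → V_6
  V_1 is a fork here and V_1 is conditioned on, so the path is blocked at V_1.
Path 4: V_2 ← V_1 → V_4 → V_5 ← V_0 → V_6
  V_1 is a fork here and V_1 is conditioned on, so the path is blocked at V_1.
Path 5: V_2 ← V_1 → V_4 → V_5 ← V_0 → V_3 → V_6
  V_1 is a fork here and V_1 is conditioned on, so the path is blocked at V_1.
Since every path is blocked, d-separation holds.

Yes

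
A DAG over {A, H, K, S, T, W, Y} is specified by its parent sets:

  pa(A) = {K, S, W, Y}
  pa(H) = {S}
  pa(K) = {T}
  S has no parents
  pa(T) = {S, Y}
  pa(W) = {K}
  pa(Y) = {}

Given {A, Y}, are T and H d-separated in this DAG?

No — T and H are not d-separated given {A, Y}.

4 paths connect T and H; each must be blocked for d-separation to hold:
Path 1: T → K → A ← S → H
  K is a chain and K is not conditioned on; A is a collider and A is conditioned on, which opens it; S is a fork and S is not conditioned on — no node blocks this path, so it is active.
Path 2: T → K → W → A ← S → H
  K is a chain and K is not conditioned on; W is a chain and W is not conditioned on; A is a collider and A is conditioned on, which opens it; S is a fork and S is not conditioned on — no node blocks this path, so it is active.
Path 3: T ← S → H
  S is a fork and S is not conditioned on — no node blocks this path, so it is active.
Path 4: T ← Y → A ← S → H
  Y is a fork here and Y is conditioned on, so the path is blocked at Y.
At least one path is unblocked, so d-separation fails.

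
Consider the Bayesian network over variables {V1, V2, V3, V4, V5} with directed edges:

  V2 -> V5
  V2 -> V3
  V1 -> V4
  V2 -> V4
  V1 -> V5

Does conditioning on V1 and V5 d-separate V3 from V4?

No

2 paths connect V3 and V4; each must be blocked for d-separation to hold:
  1. V3 ← V2 → V4 — V2:fork[open] ⇒ active
  2. V3 ← V2 → V5 ← V1 → V4 — V2:fork[open]; V5:collider[open]; V1:fork[blocks] ⇒ blocked
Since the path V3 ← V2 → V4 is active, V3 and V4 are not d-separated given {V1, V5}.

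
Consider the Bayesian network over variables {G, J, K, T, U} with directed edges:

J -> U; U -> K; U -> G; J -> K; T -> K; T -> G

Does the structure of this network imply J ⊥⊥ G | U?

We examine all 4 paths between J and G:
Path 1: J → U → G
  U is a chain here and U is conditioned on, so the path is blocked at U.
Path 2: J → U → K ← T → G
  U is a chain here and U is conditioned on, so the path is blocked at U.
Path 3: J → K ← U → G
  K is a collider here and neither K nor any of its descendants is conditioned on, so the collider stays closed — the path is blocked at K.
Path 4: J → K ← T → G
  K is a collider here and neither K nor any of its descendants is conditioned on, so the collider stays closed — the path is blocked at K.
All paths are blocked; J ⊥ G | {U} holds.

Yes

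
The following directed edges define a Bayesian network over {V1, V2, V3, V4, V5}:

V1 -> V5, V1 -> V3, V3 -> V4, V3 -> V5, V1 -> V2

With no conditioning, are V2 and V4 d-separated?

No

There are 2 undirected paths between V2 and V4; checking each against the conditioning set ∅:
Path 1: V2 ← V1 → V3 → V4
  V1 is a fork and V1 is not conditioned on; V3 is a chain and V3 is not conditioned on — no node blocks this path, so it is active.
Path 2: V2 ← V1 → V5 ← V3 → V4
  V5 is a collider here and neither V5 nor any of its descendants is conditioned on, so the collider stays closed — the path is blocked at V5.
At least one path is unblocked, so d-separation fails.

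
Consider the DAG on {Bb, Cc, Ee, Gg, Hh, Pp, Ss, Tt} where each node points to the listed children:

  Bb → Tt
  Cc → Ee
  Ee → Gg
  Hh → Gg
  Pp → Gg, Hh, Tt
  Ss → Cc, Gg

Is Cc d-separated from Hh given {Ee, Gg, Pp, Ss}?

Yes

Enumerating the 4 paths from Cc to Hh and testing each for blocking by {Ee, Gg, Pp, Ss}:
Path 1: Cc → Ee → Gg ← Pp → Hh
  Ee is a chain here and Ee is conditioned on, so the path is blocked at Ee.
Path 2: Cc → Ee → Gg ← Hh
  Ee is a chain here and Ee is conditioned on, so the path is blocked at Ee.
Path 3: Cc ← Ss → Gg ← Pp → Hh
  Ss is a fork here and Ss is conditioned on, so the path is blocked at Ss.
Path 4: Cc ← Ss → Gg ← Hh
  Ss is a fork here and Ss is conditioned on, so the path is blocked at Ss.
All paths are blocked; Cc ⊥ Hh | {Ee, Gg, Pp, Ss} holds.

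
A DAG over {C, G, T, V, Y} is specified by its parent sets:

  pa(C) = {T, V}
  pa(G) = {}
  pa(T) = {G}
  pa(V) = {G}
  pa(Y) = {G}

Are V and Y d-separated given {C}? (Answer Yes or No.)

There are 2 undirected paths between V and Y; checking each against the conditioning set {C}:
Path 1: V ← G → Y
  G is a fork and G is not conditioned on — no node blocks this path, so it is active.
Path 2: V → C ← T ← G → Y
  C is a collider and C is conditioned on, which opens it; T is a chain and T is not conditioned on; G is a fork and G is not conditioned on — no node blocks this path, so it is active.
Since the path V ← G → Y is active, V and Y are not d-separated given {C}.

No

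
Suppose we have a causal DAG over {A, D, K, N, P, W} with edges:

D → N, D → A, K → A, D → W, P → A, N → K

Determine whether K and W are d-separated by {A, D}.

Yes — K and W are d-separated given {A, D}.

There are 2 undirected paths between K and W; checking each against the conditioning set {A, D}:
Path 1: K → A ← D → W
  D is a fork here and D is conditioned on, so the path is blocked at D.
Path 2: K ← N ← D → W
  D is a fork here and D is conditioned on, so the path is blocked at D.
Every path is blocked, so K and W are d-separated given {A, D}.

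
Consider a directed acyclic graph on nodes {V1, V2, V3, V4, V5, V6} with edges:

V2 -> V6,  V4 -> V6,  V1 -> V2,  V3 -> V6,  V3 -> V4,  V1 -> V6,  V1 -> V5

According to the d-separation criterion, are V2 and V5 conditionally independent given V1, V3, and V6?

Yes

There are 2 undirected paths between V2 and V5; checking each against the conditioning set {V1, V3, V6}:
Path 1: V2 → V6 ← V1 → V5
  V1 is a fork here and V1 is conditioned on, so the path is blocked at V1.
Path 2: V2 ← V1 → V5
  V1 is a fork here and V1 is conditioned on, so the path is blocked at V1.
All paths are blocked; V2 ⊥ V5 | {V1, V3, V6} holds.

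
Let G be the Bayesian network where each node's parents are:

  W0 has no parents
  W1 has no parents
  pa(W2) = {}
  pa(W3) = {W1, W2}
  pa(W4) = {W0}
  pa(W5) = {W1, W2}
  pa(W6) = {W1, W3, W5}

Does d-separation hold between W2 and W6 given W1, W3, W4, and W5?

Yes

We examine all 6 paths between W2 and W6:
Path 1: W2 → W5 ← W1 → W6
  W1 is a fork here and W1 is conditioned on, so the path is blocked at W1.
Path 2: W2 → W5 ← W1 → W3 → W6
  W1 is a fork here and W1 is conditioned on, so the path is blocked at W1.
Path 3: W2 → W5 → W6
  W5 is a chain here and W5 is conditioned on, so the path is blocked at W5.
Path 4: W2 → W3 ← W1 → W5 → W6
  W1 is a fork here and W1 is conditioned on, so the path is blocked at W1.
Path 5: W2 → W3 ← W1 → W6
  W1 is a fork here and W1 is conditioned on, so the path is blocked at W1.
Path 6: W2 → W3 → W6
  W3 is a chain here and W3 is conditioned on, so the path is blocked at W3.
All paths are blocked; W2 ⊥ W6 | {W1, W3, W4, W5} holds.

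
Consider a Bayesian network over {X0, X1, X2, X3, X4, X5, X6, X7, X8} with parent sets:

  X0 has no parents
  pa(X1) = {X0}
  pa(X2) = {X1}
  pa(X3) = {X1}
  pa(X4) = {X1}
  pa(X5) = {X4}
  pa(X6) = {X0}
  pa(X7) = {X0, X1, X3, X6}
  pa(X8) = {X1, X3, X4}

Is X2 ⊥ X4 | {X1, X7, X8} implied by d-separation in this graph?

Yes

There are 6 undirected paths between X2 and X4; checking each against the conditioning set {X1, X7, X8}:
  1. X2 ← X1 → X4 — X1:fork[blocks] ⇒ blocked
  2. X2 ← X1 → X8 ← X4 — X1:fork[blocks]; X8:collider[open] ⇒ blocked
  3. X2 ← X1 → X7 ← X3 → X8 ← X4 — X1:fork[blocks]; X7:collider[open]; X3:fork[open]; X8:collider[open] ⇒ blocked
  4. X2 ← X1 ← X0 → X7 ← X3 → X8 ← X4 — X1:chain[blocks]; X0:fork[open]; X7:collider[open]; X3:fork[open]; X8:collider[open] ⇒ blocked
  5. X2 ← X1 ← X0 → X6 → X7 ← X3 → X8 ← X4 — X1:chain[blocks]; X0:fork[open]; X6:chain[open]; X7:collider[open]; X3:fork[open]; X8:collider[open] ⇒ blocked
  6. X2 ← X1 → X3 → X8 ← X4 — X1:fork[blocks]; X3:chain[open]; X8:collider[open] ⇒ blocked
Every path is blocked, so X2 and X4 are d-separated given {X1, X7, X8}.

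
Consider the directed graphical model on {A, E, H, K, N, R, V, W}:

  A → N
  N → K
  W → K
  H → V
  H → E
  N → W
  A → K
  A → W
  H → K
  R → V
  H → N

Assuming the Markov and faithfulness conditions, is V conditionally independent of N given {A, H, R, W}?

Yes

Enumerating the 6 paths from V to N and testing each for blocking by {A, H, R, W}:
Path 1: V ← H → K ← A → N
  H is a fork here and H is conditioned on, so the path is blocked at H.
Path 2: V ← H → K ← A → W ← N
  H is a fork here and H is conditioned on, so the path is blocked at H.
Path 3: V ← H → K ← N
  H is a fork here and H is conditioned on, so the path is blocked at H.
Path 4: V ← H → K ← W ← A → N
  H is a fork here and H is conditioned on, so the path is blocked at H.
Path 5: V ← H → K ← W ← N
  H is a fork here and H is conditioned on, so the path is blocked at H.
Path 6: V ← H → N
  H is a fork here and H is conditioned on, so the path is blocked at H.
Every path is blocked, so V and N are d-separated given {A, H, R, W}.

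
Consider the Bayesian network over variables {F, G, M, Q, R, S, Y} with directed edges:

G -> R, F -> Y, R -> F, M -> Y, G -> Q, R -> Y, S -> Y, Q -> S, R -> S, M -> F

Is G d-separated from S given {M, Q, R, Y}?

We examine all 5 paths between G and S:
Path 1: G → Q → S
  Q is a chain here and Q is conditioned on, so the path is blocked at Q.
Path 2: G → R → F → Y ← S
  R is a chain here and R is conditioned on, so the path is blocked at R.
Path 3: G → R → F ← M → Y ← S
  R is a chain here and R is conditioned on, so the path is blocked at R.
Path 4: G → R → Y ← S
  R is a chain here and R is conditioned on, so the path is blocked at R.
Path 5: G → R → S
  R is a chain here and R is conditioned on, so the path is blocked at R.
Every path is blocked, so G and S are d-separated given {M, Q, R, Y}.

Yes — G and S are d-separated given {M, Q, R, Y}.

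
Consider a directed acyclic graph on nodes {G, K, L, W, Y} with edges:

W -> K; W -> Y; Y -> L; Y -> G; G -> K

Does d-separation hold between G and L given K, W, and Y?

Yes — G and L are d-separated given {K, W, Y}.

2 paths connect G and L; each must be blocked for d-separation to hold:
  1. G ← Y → L — Y:fork[blocks] ⇒ blocked
  2. G → K ← W → Y → L — K:collider[open]; W:fork[blocks]; Y:chain[blocks] ⇒ blocked
Every path is blocked, so G and L are d-separated given {K, W, Y}.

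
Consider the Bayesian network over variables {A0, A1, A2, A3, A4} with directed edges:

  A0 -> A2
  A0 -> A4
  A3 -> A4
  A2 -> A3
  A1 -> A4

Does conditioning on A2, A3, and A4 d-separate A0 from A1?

2 paths connect A0 and A1; each must be blocked for d-separation to hold:
  1. A0 → A2 → A3 → A4 ← A1 — A2:chain[blocks]; A3:chain[blocks]; A4:collider[open] ⇒ blocked
  2. A0 → A4 ← A1 — A4:collider[open] ⇒ active
At least one path is unblocked, so d-separation fails.

No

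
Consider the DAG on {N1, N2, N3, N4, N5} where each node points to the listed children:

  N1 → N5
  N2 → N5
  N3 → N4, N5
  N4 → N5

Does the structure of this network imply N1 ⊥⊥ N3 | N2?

We examine all 2 paths between N1 and N3:
Path 1: N1 → N5 ← N3
  N5 is a collider here and neither N5 nor any of its descendants is conditioned on, so the collider stays closed — the path is blocked at N5.
Path 2: N1 → N5 ← N4 ← N3
  N5 is a collider here and neither N5 nor any of its descendants is conditioned on, so the collider stays closed — the path is blocked at N5.
Since every path is blocked, d-separation holds.

Yes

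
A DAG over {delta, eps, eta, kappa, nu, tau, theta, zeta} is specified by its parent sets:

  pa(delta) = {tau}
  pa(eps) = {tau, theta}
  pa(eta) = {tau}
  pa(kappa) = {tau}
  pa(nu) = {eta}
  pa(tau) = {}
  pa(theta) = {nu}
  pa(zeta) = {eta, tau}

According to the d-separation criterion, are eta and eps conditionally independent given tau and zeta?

No

We examine all 3 paths between eta and eps:
Path 1: eta → nu → theta → eps
  nu is a chain and nu is not conditioned on; theta is a chain and theta is not conditioned on — no node blocks this path, so it is active.
Path 2: eta → zeta ← tau → eps
  tau is a fork here and tau is conditioned on, so the path is blocked at tau.
Path 3: eta ← tau → eps
  tau is a fork here and tau is conditioned on, so the path is blocked at tau.
At least one path is unblocked, so d-separation fails.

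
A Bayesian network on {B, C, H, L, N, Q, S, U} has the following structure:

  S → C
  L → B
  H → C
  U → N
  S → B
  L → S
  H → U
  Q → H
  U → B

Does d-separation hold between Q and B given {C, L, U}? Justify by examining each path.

Enumerating the 3 paths from Q to B and testing each for blocking by {C, L, U}:
  1. Q → H → U → B — H:chain[open]; U:chain[blocks] ⇒ blocked
  2. Q → H → C ← S ← L → B — H:chain[open]; C:collider[open]; S:chain[open]; L:fork[blocks] ⇒ blocked
  3. Q → H → C ← S → B — H:chain[open]; C:collider[open]; S:fork[open] ⇒ active
Because an active path exists, Q and B are not d-separated.

No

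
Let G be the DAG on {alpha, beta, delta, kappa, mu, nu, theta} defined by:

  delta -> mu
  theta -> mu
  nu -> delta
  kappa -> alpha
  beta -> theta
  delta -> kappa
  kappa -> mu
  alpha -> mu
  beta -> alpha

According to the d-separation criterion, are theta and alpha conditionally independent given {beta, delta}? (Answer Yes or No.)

Enumerating the 4 paths from theta to alpha and testing each for blocking by {beta, delta}:
  1. theta → mu ← alpha — mu:collider[blocks] ⇒ blocked
  2. theta → mu ← delta → kappa → alpha — mu:collider[blocks]; delta:fork[blocks]; kappa:chain[open] ⇒ blocked
  3. theta → mu ← kappa → alpha — mu:collider[blocks]; kappa:fork[open] ⇒ blocked
  4. theta ← beta → alpha — beta:fork[blocks] ⇒ blocked
Every path is blocked, so theta and alpha are d-separated given {beta, delta}.

Yes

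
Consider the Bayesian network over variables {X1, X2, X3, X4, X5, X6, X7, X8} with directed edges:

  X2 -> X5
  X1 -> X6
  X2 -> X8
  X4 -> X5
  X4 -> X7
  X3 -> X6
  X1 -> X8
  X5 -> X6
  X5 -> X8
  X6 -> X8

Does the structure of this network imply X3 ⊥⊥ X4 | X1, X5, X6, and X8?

We examine all 5 paths between X3 and X4:
Path 1: X3 → X6 ← X5 ← X4
  X5 is a chain here and X5 is conditioned on, so the path is blocked at X5.
Path 2: X3 → X6 → X8 ← X2 → X5 ← X4
  X6 is a chain here and X6 is conditioned on, so the path is blocked at X6.
Path 3: X3 → X6 → X8 ← X5 ← X4
  X6 is a chain here and X6 is conditioned on, so the path is blocked at X6.
Path 4: X3 → X6 ← X1 → X8 ← X2 → X5 ← X4
  X1 is a fork here and X1 is conditioned on, so the path is blocked at X1.
Path 5: X3 → X6 ← X1 → X8 ← X5 ← X4
  X1 is a fork here and X1 is conditioned on, so the path is blocked at X1.
Every path is blocked, so X3 and X4 are d-separated given {X1, X5, X6, X8}.

Yes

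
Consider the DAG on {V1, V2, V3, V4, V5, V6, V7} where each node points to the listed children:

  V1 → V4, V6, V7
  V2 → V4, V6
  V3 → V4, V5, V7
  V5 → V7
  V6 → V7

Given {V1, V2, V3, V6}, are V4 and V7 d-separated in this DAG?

Yes

There are 6 undirected paths between V4 and V7; checking each against the conditioning set {V1, V2, V3, V6}:
Path 1: V4 ← V2 → V6 → V7
  V2 is a fork here and V2 is conditioned on, so the path is blocked at V2.
Path 2: V4 ← V2 → V6 ← V1 → V7
  V2 is a fork here and V2 is conditioned on, so the path is blocked at V2.
Path 3: V4 ← V3 → V7
  V3 is a fork here and V3 is conditioned on, so the path is blocked at V3.
Path 4: V4 ← V3 → V5 → V7
  V3 is a fork here and V3 is conditioned on, so the path is blocked at V3.
Path 5: V4 ← V1 → V7
  V1 is a fork here and V1 is conditioned on, so the path is blocked at V1.
Path 6: V4 ← V1 → V6 → V7
  V1 is a fork here and V1 is conditioned on, so the path is blocked at V1.
All paths are blocked; V4 ⊥ V7 | {V1, V2, V3, V6} holds.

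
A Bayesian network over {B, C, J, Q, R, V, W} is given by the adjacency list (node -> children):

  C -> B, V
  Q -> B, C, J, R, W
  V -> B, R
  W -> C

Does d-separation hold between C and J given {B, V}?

No

Enumerating the 6 paths from C to J and testing each for blocking by {B, V}:
Path 1: C ← W ← Q → J
  W is a chain and W is not conditioned on; Q is a fork and Q is not conditioned on — no node blocks this path, so it is active.
Path 2: C → B ← V → R ← Q → J
  V is a fork here and V is conditioned on, so the path is blocked at V.
Path 3: C → B ← Q → J
  B is a collider and B is conditioned on, which opens it; Q is a fork and Q is not conditioned on — no node blocks this path, so it is active.
Path 4: C → V → R ← Q → J
  V is a chain here and V is conditioned on, so the path is blocked at V.
Path 5: C → V → B ← Q → J
  V is a chain here and V is conditioned on, so the path is blocked at V.
Path 6: C ← Q → J
  Q is a fork and Q is not conditioned on — no node blocks this path, so it is active.
At least one path is unblocked, so d-separation fails.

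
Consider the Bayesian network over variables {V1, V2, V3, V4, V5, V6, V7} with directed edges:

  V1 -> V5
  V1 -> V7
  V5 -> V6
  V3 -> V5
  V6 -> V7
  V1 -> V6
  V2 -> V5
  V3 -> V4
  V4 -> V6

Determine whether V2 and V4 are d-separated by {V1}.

Yes — V2 and V4 are d-separated given {V1}.

Enumerating the 4 paths from V2 to V4 and testing each for blocking by {V1}:
  1. V2 → V5 → V6 ← V4 — V5:chain[open]; V6:collider[blocks] ⇒ blocked
  2. V2 → V5 ← V1 → V6 ← V4 — V5:collider[blocks]; V1:fork[blocks]; V6:collider[blocks] ⇒ blocked
  3. V2 → V5 ← V1 → V7 ← V6 ← V4 — V5:collider[blocks]; V1:fork[blocks]; V7:collider[blocks]; V6:chain[open] ⇒ blocked
  4. V2 → V5 ← V3 → V4 — V5:collider[blocks]; V3:fork[open] ⇒ blocked
Every path is blocked, so V2 and V4 are d-separated given {V1}.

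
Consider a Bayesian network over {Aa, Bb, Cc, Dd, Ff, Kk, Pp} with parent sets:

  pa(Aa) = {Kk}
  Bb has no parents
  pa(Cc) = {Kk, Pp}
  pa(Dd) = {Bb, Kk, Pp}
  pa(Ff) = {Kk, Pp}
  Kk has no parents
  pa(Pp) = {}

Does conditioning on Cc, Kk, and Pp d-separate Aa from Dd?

Yes — Aa and Dd are d-separated given {Cc, Kk, Pp}.

3 paths connect Aa and Dd; each must be blocked for d-separation to hold:
Path 1: Aa ← Kk → Dd
  Kk is a fork here and Kk is conditioned on, so the path is blocked at Kk.
Path 2: Aa ← Kk → Cc ← Pp → Dd
  Kk is a fork here and Kk is conditioned on, so the path is blocked at Kk.
Path 3: Aa ← Kk → Ff ← Pp → Dd
  Kk is a fork here and Kk is conditioned on, so the path is blocked at Kk.
All paths are blocked; Aa ⊥ Dd | {Cc, Kk, Pp} holds.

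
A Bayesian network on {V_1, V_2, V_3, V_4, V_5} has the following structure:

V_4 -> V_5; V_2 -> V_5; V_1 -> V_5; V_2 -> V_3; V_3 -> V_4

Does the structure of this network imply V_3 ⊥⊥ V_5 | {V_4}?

Enumerating the 2 paths from V_3 to V_5 and testing each for blocking by {V_4}:
  1. V_3 ← V_2 → V_5 — V_2:fork[open] ⇒ active
  2. V_3 → V_4 → V_5 — V_4:chain[blocks] ⇒ blocked
At least one path is unblocked, so d-separation fails.

No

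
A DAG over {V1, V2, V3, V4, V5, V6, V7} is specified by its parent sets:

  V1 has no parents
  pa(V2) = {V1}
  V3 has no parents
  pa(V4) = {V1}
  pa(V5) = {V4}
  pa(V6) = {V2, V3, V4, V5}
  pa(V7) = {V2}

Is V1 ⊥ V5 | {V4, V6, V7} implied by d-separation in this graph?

No

4 paths connect V1 and V5; each must be blocked for d-separation to hold:
Path 1: V1 → V2 → V6 ← V5
  V2 is a chain and V2 is not conditioned on; V6 is a collider and V6 is conditioned on, which opens it — no node blocks this path, so it is active.
Path 2: V1 → V2 → V6 ← V4 → V5
  V4 is a fork here and V4 is conditioned on, so the path is blocked at V4.
Path 3: V1 → V4 → V5
  V4 is a chain here and V4 is conditioned on, so the path is blocked at V4.
Path 4: V1 → V4 → V6 ← V5
  V4 is a chain here and V4 is conditioned on, so the path is blocked at V4.
At least one path is unblocked, so d-separation fails.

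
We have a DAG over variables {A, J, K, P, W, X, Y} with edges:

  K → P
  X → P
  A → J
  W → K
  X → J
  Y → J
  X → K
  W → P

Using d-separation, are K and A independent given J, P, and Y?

No

3 paths connect K and A; each must be blocked for d-separation to hold:
Path 1: K ← W → P ← X → J ← A
  W is a fork and W is not conditioned on; P is a collider and P is conditioned on, which opens it; X is a fork and X is not conditioned on; J is a collider and J is conditioned on, which opens it — no node blocks this path, so it is active.
Path 2: K ← X → J ← A
  X is a fork and X is not conditioned on; J is a collider and J is conditioned on, which opens it — no node blocks this path, so it is active.
Path 3: K → P ← X → J ← A
  P is a collider and P is conditioned on, which opens it; X is a fork and X is not conditioned on; J is a collider and J is conditioned on, which opens it — no node blocks this path, so it is active.
Since the path K ← W → P ← X → J ← A is active, K and A are not d-separated given {J, P, Y}.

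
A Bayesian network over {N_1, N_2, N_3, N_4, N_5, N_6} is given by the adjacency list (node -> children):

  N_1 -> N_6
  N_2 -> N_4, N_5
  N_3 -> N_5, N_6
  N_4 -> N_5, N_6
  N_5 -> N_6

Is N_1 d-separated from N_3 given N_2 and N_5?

Yes — N_1 and N_3 are d-separated given {N_2, N_5}.

There are 4 undirected paths between N_1 and N_3; checking each against the conditioning set {N_2, N_5}:
Path 1: N_1 → N_6 ← N_3
  N_6 is a collider here and neither N_6 nor any of its descendants is conditioned on, so the collider stays closed — the path is blocked at N_6.
Path 2: N_1 → N_6 ← N_5 ← N_3
  N_6 is a collider here and neither N_6 nor any of its descendants is conditioned on, so the collider stays closed — the path is blocked at N_6.
Path 3: N_1 → N_6 ← N_4 → N_5 ← N_3
  N_6 is a collider here and neither N_6 nor any of its descendants is conditioned on, so the collider stays closed — the path is blocked at N_6.
Path 4: N_1 → N_6 ← N_4 ← N_2 → N_5 ← N_3
  N_6 is a collider here and neither N_6 nor any of its descendants is conditioned on, so the collider stays closed — the path is blocked at N_6.
Every path is blocked, so N_1 and N_3 are d-separated given {N_2, N_5}.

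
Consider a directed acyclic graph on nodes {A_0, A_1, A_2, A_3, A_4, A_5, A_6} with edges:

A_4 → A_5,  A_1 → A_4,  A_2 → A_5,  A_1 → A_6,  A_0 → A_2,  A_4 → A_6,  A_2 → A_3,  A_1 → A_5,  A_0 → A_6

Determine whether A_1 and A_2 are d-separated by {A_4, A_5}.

There are 6 undirected paths between A_1 and A_2; checking each against the conditioning set {A_4, A_5}:
Path 1: A_1 → A_5 ← A_4 → A_6 ← A_0 → A_2
  A_4 is a fork here and A_4 is conditioned on, so the path is blocked at A_4.
Path 2: A_1 → A_5 ← A_2
  A_5 is a collider and A_5 is conditioned on, which opens it — no node blocks this path, so it is active.
Path 3: A_1 → A_4 → A_5 ← A_2
  A_4 is a chain here and A_4 is conditioned on, so the path is blocked at A_4.
Path 4: A_1 → A_4 → A_6 ← A_0 → A_2
  A_4 is a chain here and A_4 is conditioned on, so the path is blocked at A_4.
Path 5: A_1 → A_6 ← A_0 → A_2
  A_6 is a collider here and neither A_6 nor any of its descendants is conditioned on, so the collider stays closed — the path is blocked at A_6.
Path 6: A_1 → A_6 ← A_4 → A_5 ← A_2
  A_6 is a collider here and neither A_6 nor any of its descendants is conditioned on, so the collider stays closed — the path is blocked at A_6.
Since the path A_1 → A_5 ← A_2 is active, A_1 and A_2 are not d-separated given {A_4, A_5}.

No — A_1 and A_2 are not d-separated given {A_4, A_5}.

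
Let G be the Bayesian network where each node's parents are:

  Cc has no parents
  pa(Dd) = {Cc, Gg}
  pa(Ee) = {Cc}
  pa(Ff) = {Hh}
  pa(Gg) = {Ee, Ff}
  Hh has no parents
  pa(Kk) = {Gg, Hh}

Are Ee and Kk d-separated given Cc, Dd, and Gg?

Enumerating the 4 paths from Ee to Kk and testing each for blocking by {Cc, Dd, Gg}:
  1. Ee ← Cc → Dd ← Gg → Kk — Cc:fork[blocks]; Dd:collider[open]; Gg:fork[blocks] ⇒ blocked
  2. Ee ← Cc → Dd ← Gg ← Ff ← Hh → Kk — Cc:fork[blocks]; Dd:collider[open]; Gg:chain[blocks]; Ff:chain[open]; Hh:fork[open] ⇒ blocked
  3. Ee → Gg → Kk — Gg:chain[blocks] ⇒ blocked
  4. Ee → Gg ← Ff ← Hh → Kk — Gg:collider[open]; Ff:chain[open]; Hh:fork[open] ⇒ active
At least one path is unblocked, so d-separation fails.

No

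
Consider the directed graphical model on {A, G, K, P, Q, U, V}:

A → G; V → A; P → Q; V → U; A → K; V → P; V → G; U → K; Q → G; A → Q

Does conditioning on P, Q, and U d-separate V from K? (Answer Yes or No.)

There are 6 undirected paths between V and K; checking each against the conditioning set {P, Q, U}:
Path 1: V → U → K
  U is a chain here and U is conditioned on, so the path is blocked at U.
Path 2: V → G ← Q ← A → K
  G is a collider here and neither G nor any of its descendants is conditioned on, so the collider stays closed — the path is blocked at G.
Path 3: V → G ← A → K
  G is a collider here and neither G nor any of its descendants is conditioned on, so the collider stays closed — the path is blocked at G.
Path 4: V → P → Q → G ← A → K
  P is a chain here and P is conditioned on, so the path is blocked at P.
Path 5: V → P → Q ← A → K
  P is a chain here and P is conditioned on, so the path is blocked at P.
Path 6: V → A → K
  A is a chain and A is not conditioned on — no node blocks this path, so it is active.
At least one path is unblocked, so d-separation fails.

No — V and K are not d-separated given {P, Q, U}.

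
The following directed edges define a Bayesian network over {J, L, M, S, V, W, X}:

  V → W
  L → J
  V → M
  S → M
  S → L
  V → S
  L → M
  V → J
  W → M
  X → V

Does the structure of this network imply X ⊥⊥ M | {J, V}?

Yes — X and M are d-separated given {J, V}.

We examine all 6 paths between X and M:
Path 1: X → V → M
  V is a chain here and V is conditioned on, so the path is blocked at V.
Path 2: X → V → W → M
  V is a chain here and V is conditioned on, so the path is blocked at V.
Path 3: X → V → J ← L → M
  V is a chain here and V is conditioned on, so the path is blocked at V.
Path 4: X → V → J ← L ← S → M
  V is a chain here and V is conditioned on, so the path is blocked at V.
Path 5: X → V → S → M
  V is a chain here and V is conditioned on, so the path is blocked at V.
Path 6: X → V → S → L → M
  V is a chain here and V is conditioned on, so the path is blocked at V.
Every path is blocked, so X and M are d-separated given {J, V}.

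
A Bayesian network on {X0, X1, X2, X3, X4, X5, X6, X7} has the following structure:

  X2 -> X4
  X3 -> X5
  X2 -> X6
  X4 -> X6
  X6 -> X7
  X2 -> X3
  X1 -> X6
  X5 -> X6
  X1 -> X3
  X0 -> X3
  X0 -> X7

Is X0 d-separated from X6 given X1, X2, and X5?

5 paths connect X0 and X6; each must be blocked for d-separation to hold:
Path 1: X0 → X3 → X5 → X6
  X5 is a chain here and X5 is conditioned on, so the path is blocked at X5.
Path 2: X0 → X3 ← X2 → X6
  X2 is a fork here and X2 is conditioned on, so the path is blocked at X2.
Path 3: X0 → X3 ← X2 → X4 → X6
  X2 is a fork here and X2 is conditioned on, so the path is blocked at X2.
Path 4: X0 → X3 ← X1 → X6
  X1 is a fork here and X1 is conditioned on, so the path is blocked at X1.
Path 5: X0 → X7 ← X6
  X7 is a collider here and neither X7 nor any of its descendants is conditioned on, so the collider stays closed — the path is blocked at X7.
Since every path is blocked, d-separation holds.

Yes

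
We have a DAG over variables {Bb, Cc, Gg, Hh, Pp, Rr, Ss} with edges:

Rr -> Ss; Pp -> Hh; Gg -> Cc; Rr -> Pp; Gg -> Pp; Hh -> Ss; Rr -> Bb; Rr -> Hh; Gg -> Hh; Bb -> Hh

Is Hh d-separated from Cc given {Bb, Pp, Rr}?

There are 5 undirected paths between Hh and Cc; checking each against the conditioning set {Bb, Pp, Rr}:
Path 1: Hh ← Pp ← Gg → Cc
  Pp is a chain here and Pp is conditioned on, so the path is blocked at Pp.
Path 2: Hh ← Bb ← Rr → Pp ← Gg → Cc
  Bb is a chain here and Bb is conditioned on, so the path is blocked at Bb.
Path 3: Hh ← Rr → Pp ← Gg → Cc
  Rr is a fork here and Rr is conditioned on, so the path is blocked at Rr.
Path 4: Hh ← Gg → Cc
  Gg is a fork and Gg is not conditioned on — no node blocks this path, so it is active.
Path 5: Hh → Ss ← Rr → Pp ← Gg → Cc
  Ss is a collider here and neither Ss nor any of its descendants is conditioned on, so the collider stays closed — the path is blocked at Ss.
At least one path is unblocked, so d-separation fails.

No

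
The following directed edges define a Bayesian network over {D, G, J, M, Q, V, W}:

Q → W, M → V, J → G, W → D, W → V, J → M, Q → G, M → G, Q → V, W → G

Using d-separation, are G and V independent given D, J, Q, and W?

6 paths connect G and V; each must be blocked for d-separation to hold:
Path 1: G ← W ← Q → V
  W is a chain here and W is conditioned on, so the path is blocked at W.
Path 2: G ← W → V
  W is a fork here and W is conditioned on, so the path is blocked at W.
Path 3: G ← Q → W → V
  Q is a fork here and Q is conditioned on, so the path is blocked at Q.
Path 4: G ← Q → V
  Q is a fork here and Q is conditioned on, so the path is blocked at Q.
Path 5: G ← M → V
  M is a fork and M is not conditioned on — no node blocks this path, so it is active.
Path 6: G ← J → M → V
  J is a fork here and J is conditioned on, so the path is blocked at J.
Since the path G ← M → V is active, G and V are not d-separated given {D, J, Q, W}.

No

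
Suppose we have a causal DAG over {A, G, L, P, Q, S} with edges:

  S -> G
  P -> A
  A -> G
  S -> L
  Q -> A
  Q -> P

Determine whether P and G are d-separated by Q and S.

We examine all 2 paths between P and G:
Path 1: P ← Q → A → G
  Q is a fork here and Q is conditioned on, so the path is blocked at Q.
Path 2: P → A → G
  A is a chain and A is not conditioned on — no node blocks this path, so it is active.
At least one path is unblocked, so d-separation fails.

No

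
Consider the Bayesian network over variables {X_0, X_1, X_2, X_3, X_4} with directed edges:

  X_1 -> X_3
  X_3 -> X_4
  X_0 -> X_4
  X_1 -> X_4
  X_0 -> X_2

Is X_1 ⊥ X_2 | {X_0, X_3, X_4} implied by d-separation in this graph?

Yes

We examine all 2 paths between X_1 and X_2:
Path 1: X_1 → X_3 → X_4 ← X_0 → X_2
  X_3 is a chain here and X_3 is conditioned on, so the path is blocked at X_3.
Path 2: X_1 → X_4 ← X_0 → X_2
  X_0 is a fork here and X_0 is conditioned on, so the path is blocked at X_0.
All paths are blocked; X_1 ⊥ X_2 | {X_0, X_3, X_4} holds.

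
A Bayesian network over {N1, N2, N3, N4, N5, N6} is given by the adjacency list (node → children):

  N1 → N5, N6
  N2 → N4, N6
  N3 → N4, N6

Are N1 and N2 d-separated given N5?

We examine all 2 paths between N1 and N2:
  1. N1 → N6 ← N3 → N4 ← N2 — N6:collider[blocks]; N3:fork[open]; N4:collider[blocks] ⇒ blocked
  2. N1 → N6 ← N2 — N6:collider[blocks] ⇒ blocked
Every path is blocked, so N1 and N2 are d-separated given {N5}.

Yes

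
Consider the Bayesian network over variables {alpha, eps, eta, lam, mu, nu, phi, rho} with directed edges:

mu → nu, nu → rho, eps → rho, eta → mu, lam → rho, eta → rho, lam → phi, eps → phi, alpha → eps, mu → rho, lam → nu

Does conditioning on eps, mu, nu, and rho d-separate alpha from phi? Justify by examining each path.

Yes

We examine all 5 paths between alpha and phi:
Path 1: alpha → eps → rho ← eta → mu → nu ← lam → phi
  eps is a chain here and eps is conditioned on, so the path is blocked at eps.
Path 2: alpha → eps → rho ← nu ← lam → phi
  eps is a chain here and eps is conditioned on, so the path is blocked at eps.
Path 3: alpha → eps → rho ← mu → nu ← lam → phi
  eps is a chain here and eps is conditioned on, so the path is blocked at eps.
Path 4: alpha → eps → rho ← lam → phi
  eps is a chain here and eps is conditioned on, so the path is blocked at eps.
Path 5: alpha → eps → phi
  eps is a chain here and eps is conditioned on, so the path is blocked at eps.
All paths are blocked; alpha ⊥ phi | {eps, mu, nu, rho} holds.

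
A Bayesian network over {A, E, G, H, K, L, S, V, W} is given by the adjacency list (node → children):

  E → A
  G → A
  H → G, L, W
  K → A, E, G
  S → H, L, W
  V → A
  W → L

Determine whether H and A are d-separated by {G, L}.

No — H and A are not d-separated given {G, L}.

3 paths connect H and A; each must be blocked for d-separation to hold:
Path 1: H → G ← K → E → A
  G is a collider and G is conditioned on, which opens it; K is a fork and K is not conditioned on; E is a chain and E is not conditioned on — no node blocks this path, so it is active.
Path 2: H → G ← K → A
  G is a collider and G is conditioned on, which opens it; K is a fork and K is not conditioned on — no node blocks this path, so it is active.
Path 3: H → G → A
  G is a chain here and G is conditioned on, so the path is blocked at G.
Because an active path exists, H and A are not d-separated.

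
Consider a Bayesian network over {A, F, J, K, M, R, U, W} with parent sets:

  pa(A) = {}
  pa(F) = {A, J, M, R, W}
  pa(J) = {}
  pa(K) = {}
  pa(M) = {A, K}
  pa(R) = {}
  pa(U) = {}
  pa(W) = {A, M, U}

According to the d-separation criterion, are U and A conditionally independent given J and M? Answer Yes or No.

5 paths connect U and A; each must be blocked for d-separation to hold:
Path 1: U → W ← A
  W is a collider here and neither W nor any of its descendants is conditioned on, so the collider stays closed — the path is blocked at W.
Path 2: U → W ← M ← A
  W is a collider here and neither W nor any of its descendants is conditioned on, so the collider stays closed — the path is blocked at W.
Path 3: U → W ← M → F ← A
  W is a collider here and neither W nor any of its descendants is conditioned on, so the collider stays closed — the path is blocked at W.
Path 4: U → W → F ← A
  F is a collider here and neither F nor any of its descendants is conditioned on, so the collider stays closed — the path is blocked at F.
Path 5: U → W → F ← M ← A
  F is a collider here and neither F nor any of its descendants is conditioned on, so the collider stays closed — the path is blocked at F.
All paths are blocked; U ⊥ A | {J, M} holds.

Yes — U and A are d-separated given {J, M}.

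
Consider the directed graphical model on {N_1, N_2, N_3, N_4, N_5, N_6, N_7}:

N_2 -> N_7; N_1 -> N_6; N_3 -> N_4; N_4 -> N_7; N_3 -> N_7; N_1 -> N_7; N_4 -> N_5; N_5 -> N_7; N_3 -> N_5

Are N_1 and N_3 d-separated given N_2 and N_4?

We examine all 5 paths between N_1 and N_3:
  1. N_1 → N_7 ← N_3 — N_7:collider[blocks] ⇒ blocked
  2. N_1 → N_7 ← N_5 ← N_3 — N_7:collider[blocks]; N_5:chain[open] ⇒ blocked
  3. N_1 → N_7 ← N_5 ← N_4 ← N_3 — N_7:collider[blocks]; N_5:chain[open]; N_4:chain[blocks] ⇒ blocked
  4. N_1 → N_7 ← N_4 ← N_3 — N_7:collider[blocks]; N_4:chain[blocks] ⇒ blocked
  5. N_1 → N_7 ← N_4 → N_5 ← N_3 — N_7:collider[blocks]; N_4:fork[blocks]; N_5:collider[blocks] ⇒ blocked
Every path is blocked, so N_1 and N_3 are d-separated given {N_2, N_4}.

Yes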